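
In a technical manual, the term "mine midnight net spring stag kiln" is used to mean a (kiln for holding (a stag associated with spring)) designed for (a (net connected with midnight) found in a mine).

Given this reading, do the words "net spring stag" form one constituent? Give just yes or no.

no

The top-level split is [mine midnight net] [spring stag kiln]; the full structure is [[mine [midnight net]] [[spring stag] kiln]].
"net spring stag" straddles a constituent boundary, so it is not a single unit.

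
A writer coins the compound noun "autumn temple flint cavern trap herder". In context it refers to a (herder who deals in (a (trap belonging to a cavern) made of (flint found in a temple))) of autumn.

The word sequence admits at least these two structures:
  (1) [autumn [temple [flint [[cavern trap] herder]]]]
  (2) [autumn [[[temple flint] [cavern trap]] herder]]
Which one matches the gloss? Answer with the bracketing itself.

[autumn [[[temple flint] [cavern trap]] herder]]

The paraphrase's head is the "herder" part ("temple flint cavern trap herder"); its modifier is "autumn".
That top-level split, carried through the inner groups, gives [autumn [[[temple flint] [cavern trap]] herder]].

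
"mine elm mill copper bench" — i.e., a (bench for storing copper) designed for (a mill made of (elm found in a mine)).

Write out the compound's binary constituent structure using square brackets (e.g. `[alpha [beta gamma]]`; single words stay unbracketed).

[[[mine elm] mill] [copper bench]]

The outermost head in the paraphrase is "bench" (specifically "copper bench"), modified by "mine elm mill".
Inside "mine elm mill": head "mill", modifier "mine elm".
Inside "mine elm": head "elm", modifier "mine".
Inside "copper bench": head "bench", modifier "copper".
Putting it together: [[[mine elm] mill] [copper bench]].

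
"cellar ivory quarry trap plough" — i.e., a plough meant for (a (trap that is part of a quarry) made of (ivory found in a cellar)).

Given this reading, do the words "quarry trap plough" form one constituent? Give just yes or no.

The top-level split is [cellar ivory quarry trap] [plough]; the full structure is [[[cellar ivory] [quarry trap]] plough].
"quarry trap plough" straddles a constituent boundary, so it is not a single unit.

no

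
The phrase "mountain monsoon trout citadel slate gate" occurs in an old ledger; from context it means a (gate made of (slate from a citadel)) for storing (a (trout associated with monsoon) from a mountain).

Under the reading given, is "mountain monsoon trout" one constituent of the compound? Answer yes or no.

yes

The paraphrase groups the words so that "mountain monsoon trout" is one unit: it corresponds to a single parenthesized sub-phrase.
The full structure is [[mountain [monsoon trout]] [[citadel slate] gate]], in which [mountain monsoon trout] is a constituent.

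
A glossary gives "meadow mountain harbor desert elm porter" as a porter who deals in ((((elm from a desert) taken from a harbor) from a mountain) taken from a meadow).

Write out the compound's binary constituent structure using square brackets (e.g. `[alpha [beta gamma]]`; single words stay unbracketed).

[[meadow [mountain [harbor [desert elm]]]] porter]

Whole compound: head "porter", modifier "meadow mountain harbor desert elm".
Inside "meadow mountain harbor desert elm": head "elm" (specifically "mountain harbor desert elm"), modifier "meadow".
Inside "mountain harbor desert elm": head "elm" (specifically "harbor desert elm"), modifier "mountain".
Inside "harbor desert elm": head "elm" (specifically "desert elm"), modifier "harbor".
Inside "desert elm": head "elm", modifier "desert".
Putting it together: [[meadow [mountain [harbor [desert elm]]]] porter].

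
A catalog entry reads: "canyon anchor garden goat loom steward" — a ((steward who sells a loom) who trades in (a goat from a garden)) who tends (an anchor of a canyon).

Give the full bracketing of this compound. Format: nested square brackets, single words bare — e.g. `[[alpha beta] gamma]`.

The outermost head in the paraphrase is "steward" (specifically "garden goat loom steward"), modified by "canyon anchor".
Within "canyon anchor", the head is "anchor" and the modifier is "canyon".
Within "garden goat loom steward", the head is "steward" (specifically "loom steward") and the modifier is "garden goat".
Within "garden goat", the head is "goat" and the modifier is "garden".
Within "loom steward", the head is "steward" and the modifier is "loom".
Assembled: [[canyon anchor] [[garden goat] [loom steward]]].

[[canyon anchor] [[garden goat] [loom steward]]]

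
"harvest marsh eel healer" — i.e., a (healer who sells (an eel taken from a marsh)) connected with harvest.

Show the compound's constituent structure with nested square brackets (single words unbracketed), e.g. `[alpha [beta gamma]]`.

[harvest [[marsh eel] healer]]

The outermost head in the paraphrase is "healer" (specifically "marsh eel healer"), modified by "harvest".
Inside "marsh eel healer": head "healer", modifier "marsh eel".
Inside "marsh eel": head "eel", modifier "marsh".
Assembled: [harvest [[marsh eel] healer]].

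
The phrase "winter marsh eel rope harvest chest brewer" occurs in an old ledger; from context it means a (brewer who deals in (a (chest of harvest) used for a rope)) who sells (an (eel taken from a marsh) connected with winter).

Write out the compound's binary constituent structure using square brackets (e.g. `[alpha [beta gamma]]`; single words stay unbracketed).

[[winter [marsh eel]] [[rope [harvest chest]] brewer]]

The outermost head in the paraphrase is "brewer" (specifically "rope harvest chest brewer"), modified by "winter marsh eel".
Within "winter marsh eel", the head is "eel" (specifically "marsh eel") and the modifier is "winter".
Within "marsh eel", the head is "eel" and the modifier is "marsh".
Within "rope harvest chest brewer", the head is "brewer" and the modifier is "rope harvest chest".
Within "rope harvest chest", the head is "chest" (specifically "harvest chest") and the modifier is "rope".
Within "harvest chest", the head is "chest" and the modifier is "harvest".
Assembled: [[winter [marsh eel]] [[rope [harvest chest]] brewer]].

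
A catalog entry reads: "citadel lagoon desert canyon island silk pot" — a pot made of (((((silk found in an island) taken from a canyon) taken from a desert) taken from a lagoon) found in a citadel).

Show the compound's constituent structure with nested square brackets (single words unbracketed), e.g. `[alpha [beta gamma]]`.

[[citadel [lagoon [desert [canyon [island silk]]]]] pot]

Overall it is a kind of pot; the modifier is "citadel lagoon desert canyon island silk".
Inside "citadel lagoon desert canyon island silk": head "silk" (specifically "lagoon desert canyon island silk"), modifier "citadel".
Inside "lagoon desert canyon island silk": head "silk" (specifically "desert canyon island silk"), modifier "lagoon".
Inside "desert canyon island silk": head "silk" (specifically "canyon island silk"), modifier "desert".
Inside "canyon island silk": head "silk" (specifically "island silk"), modifier "canyon".
Inside "island silk": head "silk", modifier "island".
Putting it together: [[citadel [lagoon [desert [canyon [island silk]]]]] pot].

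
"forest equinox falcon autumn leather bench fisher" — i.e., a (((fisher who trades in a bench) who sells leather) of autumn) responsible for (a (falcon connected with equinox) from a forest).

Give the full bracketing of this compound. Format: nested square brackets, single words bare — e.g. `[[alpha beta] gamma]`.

Whole compound: head "fisher" (specifically "autumn leather bench fisher"), modifier "forest equinox falcon".
"forest equinox falcon" → head "falcon" (specifically "equinox falcon"), modifier "forest".
"equinox falcon" → head "falcon", modifier "equinox".
"autumn leather bench fisher" → head "fisher" (specifically "leather bench fisher"), modifier "autumn".
"leather bench fisher" → head "fisher" (specifically "bench fisher"), modifier "leather".
"bench fisher" → head "fisher", modifier "bench".
Assembled: [[forest [equinox falcon]] [autumn [leather [bench fisher]]]].

[[forest [equinox falcon]] [autumn [leather [bench fisher]]]]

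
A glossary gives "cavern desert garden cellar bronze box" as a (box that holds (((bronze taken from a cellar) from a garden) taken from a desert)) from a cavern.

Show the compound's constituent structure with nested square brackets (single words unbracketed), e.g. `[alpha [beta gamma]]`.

At the top level: head "box" (specifically "desert garden cellar bronze box"); modifier "cavern".
Inside "desert garden cellar bronze box": head "box", modifier "desert garden cellar bronze".
Inside "desert garden cellar bronze": head "bronze" (specifically "garden cellar bronze"), modifier "desert".
Inside "garden cellar bronze": head "bronze" (specifically "cellar bronze"), modifier "garden".
Inside "cellar bronze": head "bronze", modifier "cellar".
Putting it together: [cavern [[desert [garden [cellar bronze]]] box]].

[cavern [[desert [garden [cellar bronze]]] box]]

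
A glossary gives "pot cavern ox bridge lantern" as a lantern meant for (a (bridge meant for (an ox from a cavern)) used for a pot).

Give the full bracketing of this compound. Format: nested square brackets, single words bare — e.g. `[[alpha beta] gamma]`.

At the top level: head "lantern"; modifier "pot cavern ox bridge".
Inside "pot cavern ox bridge": head "bridge" (specifically "cavern ox bridge"), modifier "pot".
Inside "cavern ox bridge": head "bridge", modifier "cavern ox".
Inside "cavern ox": head "ox", modifier "cavern".
So the structure is [[pot [[cavern ox] bridge]] lantern].

[[pot [[cavern ox] bridge]] lantern]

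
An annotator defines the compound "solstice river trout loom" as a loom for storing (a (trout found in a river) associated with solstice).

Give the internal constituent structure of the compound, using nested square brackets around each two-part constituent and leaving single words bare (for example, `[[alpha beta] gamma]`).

[[solstice [river trout]] loom]

At the top level: head "loom"; modifier "solstice river trout".
Within "solstice river trout", the head is "trout" (specifically "river trout") and the modifier is "solstice".
Within "river trout", the head is "trout" and the modifier is "river".
Assembled: [[solstice [river trout]] loom].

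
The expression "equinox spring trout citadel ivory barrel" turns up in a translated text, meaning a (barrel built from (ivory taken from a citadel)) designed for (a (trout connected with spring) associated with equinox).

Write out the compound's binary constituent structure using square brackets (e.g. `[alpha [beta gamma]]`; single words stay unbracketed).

At the top level: head "barrel" (specifically "citadel ivory barrel"); modifier "equinox spring trout".
Within "equinox spring trout", the head is "trout" (specifically "spring trout") and the modifier is "equinox".
Within "spring trout", the head is "trout" and the modifier is "spring".
Within "citadel ivory barrel", the head is "barrel" and the modifier is "citadel ivory".
Within "citadel ivory", the head is "ivory" and the modifier is "citadel".
Putting it together: [[equinox [spring trout]] [[citadel ivory] barrel]].

[[equinox [spring trout]] [[citadel ivory] barrel]]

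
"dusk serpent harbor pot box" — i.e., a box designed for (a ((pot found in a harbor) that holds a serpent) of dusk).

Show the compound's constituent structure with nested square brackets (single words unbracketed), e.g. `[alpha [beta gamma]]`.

[[dusk [serpent [harbor pot]]] box]

The outermost head in the paraphrase is "box", modified by "dusk serpent harbor pot".
Inside "dusk serpent harbor pot": head "pot" (specifically "serpent harbor pot"), modifier "dusk".
Inside "serpent harbor pot": head "pot" (specifically "harbor pot"), modifier "serpent".
Inside "harbor pot": head "pot", modifier "harbor".
Assembled: [[dusk [serpent [harbor pot]]] box].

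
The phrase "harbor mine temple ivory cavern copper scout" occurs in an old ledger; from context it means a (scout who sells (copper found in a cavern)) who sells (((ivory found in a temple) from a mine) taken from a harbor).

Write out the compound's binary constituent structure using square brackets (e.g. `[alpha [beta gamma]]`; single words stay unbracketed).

Overall it is a kind of scout (specifically "cavern copper scout"); the modifier is "harbor mine temple ivory".
Within "harbor mine temple ivory", the head is "ivory" (specifically "mine temple ivory") and the modifier is "harbor".
Within "mine temple ivory", the head is "ivory" (specifically "temple ivory") and the modifier is "mine".
Within "temple ivory", the head is "ivory" and the modifier is "temple".
Within "cavern copper scout", the head is "scout" and the modifier is "cavern copper".
Within "cavern copper", the head is "copper" and the modifier is "cavern".
Putting it together: [[harbor [mine [temple ivory]]] [[cavern copper] scout]].

[[harbor [mine [temple ivory]]] [[cavern copper] scout]]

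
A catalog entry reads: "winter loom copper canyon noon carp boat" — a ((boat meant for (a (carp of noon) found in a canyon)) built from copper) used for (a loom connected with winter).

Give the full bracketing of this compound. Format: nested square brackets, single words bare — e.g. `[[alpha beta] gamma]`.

[[winter loom] [copper [[canyon [noon carp]] boat]]]

At the top level: head "boat" (specifically "copper canyon noon carp boat"); modifier "winter loom".
Inside "winter loom": head "loom", modifier "winter".
Inside "copper canyon noon carp boat": head "boat" (specifically "canyon noon carp boat"), modifier "copper".
Inside "canyon noon carp boat": head "boat", modifier "canyon noon carp".
Inside "canyon noon carp": head "carp" (specifically "noon carp"), modifier "canyon".
Inside "noon carp": head "carp", modifier "noon".
Assembled: [[winter loom] [copper [[canyon [noon carp]] boat]]].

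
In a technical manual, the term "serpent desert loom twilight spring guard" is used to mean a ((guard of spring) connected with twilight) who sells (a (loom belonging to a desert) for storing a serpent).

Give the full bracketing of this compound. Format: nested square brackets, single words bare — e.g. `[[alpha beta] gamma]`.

At the top level: head "guard" (specifically "twilight spring guard"); modifier "serpent desert loom".
Inside "serpent desert loom": head "loom" (specifically "desert loom"), modifier "serpent".
Inside "desert loom": head "loom", modifier "desert".
Inside "twilight spring guard": head "guard" (specifically "spring guard"), modifier "twilight".
Inside "spring guard": head "guard", modifier "spring".
Putting it together: [[serpent [desert loom]] [twilight [spring guard]]].

[[serpent [desert loom]] [twilight [spring guard]]]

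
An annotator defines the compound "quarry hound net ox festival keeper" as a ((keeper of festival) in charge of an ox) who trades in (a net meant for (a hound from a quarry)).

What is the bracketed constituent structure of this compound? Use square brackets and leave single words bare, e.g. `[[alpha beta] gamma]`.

[[[quarry hound] net] [ox [festival keeper]]]

Whole compound: head "keeper" (specifically "ox festival keeper"), modifier "quarry hound net".
Within "quarry hound net", the head is "net" and the modifier is "quarry hound".
Within "quarry hound", the head is "hound" and the modifier is "quarry".
Within "ox festival keeper", the head is "keeper" (specifically "festival keeper") and the modifier is "ox".
Within "festival keeper", the head is "keeper" and the modifier is "festival".
So the structure is [[[quarry hound] net] [ox [festival keeper]]].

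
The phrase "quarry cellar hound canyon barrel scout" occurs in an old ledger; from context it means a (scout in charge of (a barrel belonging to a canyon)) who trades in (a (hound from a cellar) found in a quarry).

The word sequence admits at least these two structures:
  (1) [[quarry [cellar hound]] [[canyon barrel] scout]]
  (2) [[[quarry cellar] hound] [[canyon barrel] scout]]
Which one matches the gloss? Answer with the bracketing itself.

[[quarry [cellar hound]] [[canyon barrel] scout]]

The paraphrase's head is the "scout" part ("canyon barrel scout"); its modifier is "quarry cellar hound".
That top-level split, carried through the inner groups, gives [[quarry [cellar hound]] [[canyon barrel] scout]].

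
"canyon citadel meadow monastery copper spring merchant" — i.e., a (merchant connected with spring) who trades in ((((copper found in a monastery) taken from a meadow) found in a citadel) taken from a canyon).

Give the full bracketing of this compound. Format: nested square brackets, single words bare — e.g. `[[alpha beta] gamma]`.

Whole compound: head "merchant" (specifically "spring merchant"), modifier "canyon citadel meadow monastery copper".
Within "canyon citadel meadow monastery copper", the head is "copper" (specifically "citadel meadow monastery copper") and the modifier is "canyon".
Within "citadel meadow monastery copper", the head is "copper" (specifically "meadow monastery copper") and the modifier is "citadel".
Within "meadow monastery copper", the head is "copper" (specifically "monastery copper") and the modifier is "meadow".
Within "monastery copper", the head is "copper" and the modifier is "monastery".
Within "spring merchant", the head is "merchant" and the modifier is "spring".
Putting it together: [[canyon [citadel [meadow [monastery copper]]]] [spring merchant]].

[[canyon [citadel [meadow [monastery copper]]]] [spring merchant]]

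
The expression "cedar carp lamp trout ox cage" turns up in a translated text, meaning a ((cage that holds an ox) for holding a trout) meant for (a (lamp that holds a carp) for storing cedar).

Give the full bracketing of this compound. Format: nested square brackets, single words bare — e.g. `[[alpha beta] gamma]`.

[[cedar [carp lamp]] [trout [ox cage]]]

Whole compound: head "cage" (specifically "trout ox cage"), modifier "cedar carp lamp".
Within "cedar carp lamp", the head is "lamp" (specifically "carp lamp") and the modifier is "cedar".
Within "carp lamp", the head is "lamp" and the modifier is "carp".
Within "trout ox cage", the head is "cage" (specifically "ox cage") and the modifier is "trout".
Within "ox cage", the head is "cage" and the modifier is "ox".
Assembled: [[cedar [carp lamp]] [trout [ox cage]]].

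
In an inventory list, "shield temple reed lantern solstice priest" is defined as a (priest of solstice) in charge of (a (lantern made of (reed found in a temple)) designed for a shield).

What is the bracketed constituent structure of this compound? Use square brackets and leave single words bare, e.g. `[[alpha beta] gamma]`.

Overall it is a kind of priest (specifically "solstice priest"); the modifier is "shield temple reed lantern".
Inside "shield temple reed lantern": head "lantern" (specifically "temple reed lantern"), modifier "shield".
Inside "temple reed lantern": head "lantern", modifier "temple reed".
Inside "temple reed": head "reed", modifier "temple".
Inside "solstice priest": head "priest", modifier "solstice".
Putting it together: [[shield [[temple reed] lantern]] [solstice priest]].

[[shield [[temple reed] lantern]] [solstice priest]]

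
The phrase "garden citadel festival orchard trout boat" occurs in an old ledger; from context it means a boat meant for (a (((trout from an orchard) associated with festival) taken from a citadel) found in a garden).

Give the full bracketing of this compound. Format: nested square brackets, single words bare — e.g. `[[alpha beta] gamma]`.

[[garden [citadel [festival [orchard trout]]]] boat]

The outermost head in the paraphrase is "boat", modified by "garden citadel festival orchard trout".
Within "garden citadel festival orchard trout", the head is "trout" (specifically "citadel festival orchard trout") and the modifier is "garden".
Within "citadel festival orchard trout", the head is "trout" (specifically "festival orchard trout") and the modifier is "citadel".
Within "festival orchard trout", the head is "trout" (specifically "orchard trout") and the modifier is "festival".
Within "orchard trout", the head is "trout" and the modifier is "orchard".
So the structure is [[garden [citadel [festival [orchard trout]]]] boat].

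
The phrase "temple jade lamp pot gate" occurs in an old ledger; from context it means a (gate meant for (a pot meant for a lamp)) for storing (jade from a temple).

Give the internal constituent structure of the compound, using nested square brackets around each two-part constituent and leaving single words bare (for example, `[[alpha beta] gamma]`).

[[temple jade] [[lamp pot] gate]]

Overall it is a kind of gate (specifically "lamp pot gate"); the modifier is "temple jade".
Within "temple jade", the head is "jade" and the modifier is "temple".
Within "lamp pot gate", the head is "gate" and the modifier is "lamp pot".
Within "lamp pot", the head is "pot" and the modifier is "lamp".
Putting it together: [[temple jade] [[lamp pot] gate]].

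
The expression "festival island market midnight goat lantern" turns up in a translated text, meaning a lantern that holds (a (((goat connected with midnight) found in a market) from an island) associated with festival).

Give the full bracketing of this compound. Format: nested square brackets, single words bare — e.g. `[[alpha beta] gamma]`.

The outermost head in the paraphrase is "lantern", modified by "festival island market midnight goat".
"festival island market midnight goat" → head "goat" (specifically "island market midnight goat"), modifier "festival".
"island market midnight goat" → head "goat" (specifically "market midnight goat"), modifier "island".
"market midnight goat" → head "goat" (specifically "midnight goat"), modifier "market".
"midnight goat" → head "goat", modifier "midnight".
So the structure is [[festival [island [market [midnight goat]]]] lantern].

[[festival [island [market [midnight goat]]]] lantern]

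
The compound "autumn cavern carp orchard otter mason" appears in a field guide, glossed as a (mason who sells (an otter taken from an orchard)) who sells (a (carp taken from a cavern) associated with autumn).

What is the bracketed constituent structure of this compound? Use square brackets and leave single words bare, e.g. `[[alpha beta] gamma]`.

[[autumn [cavern carp]] [[orchard otter] mason]]

At the top level: head "mason" (specifically "orchard otter mason"); modifier "autumn cavern carp".
Inside "autumn cavern carp": head "carp" (specifically "cavern carp"), modifier "autumn".
Inside "cavern carp": head "carp", modifier "cavern".
Inside "orchard otter mason": head "mason", modifier "orchard otter".
Inside "orchard otter": head "otter", modifier "orchard".
So the structure is [[autumn [cavern carp]] [[orchard otter] mason]].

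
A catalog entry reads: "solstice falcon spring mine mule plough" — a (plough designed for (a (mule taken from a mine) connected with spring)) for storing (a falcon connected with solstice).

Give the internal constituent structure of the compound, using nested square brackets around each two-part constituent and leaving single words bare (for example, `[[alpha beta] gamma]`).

The outermost head in the paraphrase is "plough" (specifically "spring mine mule plough"), modified by "solstice falcon".
Within "solstice falcon", the head is "falcon" and the modifier is "solstice".
Within "spring mine mule plough", the head is "plough" and the modifier is "spring mine mule".
Within "spring mine mule", the head is "mule" (specifically "mine mule") and the modifier is "spring".
Within "mine mule", the head is "mule" and the modifier is "mine".
Putting it together: [[solstice falcon] [[spring [mine mule]] plough]].

[[solstice falcon] [[spring [mine mule]] plough]]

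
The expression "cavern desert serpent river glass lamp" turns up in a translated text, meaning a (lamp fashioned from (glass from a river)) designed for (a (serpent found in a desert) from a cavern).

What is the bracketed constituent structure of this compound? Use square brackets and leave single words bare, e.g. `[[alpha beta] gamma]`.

Whole compound: head "lamp" (specifically "river glass lamp"), modifier "cavern desert serpent".
Within "cavern desert serpent", the head is "serpent" (specifically "desert serpent") and the modifier is "cavern".
Within "desert serpent", the head is "serpent" and the modifier is "desert".
Within "river glass lamp", the head is "lamp" and the modifier is "river glass".
Within "river glass", the head is "glass" and the modifier is "river".
So the structure is [[cavern [desert serpent]] [[river glass] lamp]].

[[cavern [desert serpent]] [[river glass] lamp]]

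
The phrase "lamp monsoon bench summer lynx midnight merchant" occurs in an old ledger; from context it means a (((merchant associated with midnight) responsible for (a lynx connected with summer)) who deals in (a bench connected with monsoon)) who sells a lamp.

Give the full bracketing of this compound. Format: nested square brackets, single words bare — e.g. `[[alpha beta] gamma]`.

[lamp [[monsoon bench] [[summer lynx] [midnight merchant]]]]

At the top level: head "merchant" (specifically "monsoon bench summer lynx midnight merchant"); modifier "lamp".
Inside "monsoon bench summer lynx midnight merchant": head "merchant" (specifically "summer lynx midnight merchant"), modifier "monsoon bench".
Inside "monsoon bench": head "bench", modifier "monsoon".
Inside "summer lynx midnight merchant": head "merchant" (specifically "midnight merchant"), modifier "summer lynx".
Inside "summer lynx": head "lynx", modifier "summer".
Inside "midnight merchant": head "merchant", modifier "midnight".
Assembled: [lamp [[monsoon bench] [[summer lynx] [midnight merchant]]]].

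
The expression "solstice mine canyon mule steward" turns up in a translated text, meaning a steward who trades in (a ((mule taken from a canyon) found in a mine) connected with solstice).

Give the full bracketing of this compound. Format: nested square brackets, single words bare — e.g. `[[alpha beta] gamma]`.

The outermost head in the paraphrase is "steward", modified by "solstice mine canyon mule".
Within "solstice mine canyon mule", the head is "mule" (specifically "mine canyon mule") and the modifier is "solstice".
Within "mine canyon mule", the head is "mule" (specifically "canyon mule") and the modifier is "mine".
Within "canyon mule", the head is "mule" and the modifier is "canyon".
Assembled: [[solstice [mine [canyon mule]]] steward].

[[solstice [mine [canyon mule]]] steward]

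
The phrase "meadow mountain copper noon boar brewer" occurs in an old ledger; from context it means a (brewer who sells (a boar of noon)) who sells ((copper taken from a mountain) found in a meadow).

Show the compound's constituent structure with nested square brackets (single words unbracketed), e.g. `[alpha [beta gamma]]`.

[[meadow [mountain copper]] [[noon boar] brewer]]

The outermost head in the paraphrase is "brewer" (specifically "noon boar brewer"), modified by "meadow mountain copper".
Inside "meadow mountain copper": head "copper" (specifically "mountain copper"), modifier "meadow".
Inside "mountain copper": head "copper", modifier "mountain".
Inside "noon boar brewer": head "brewer", modifier "noon boar".
Inside "noon boar": head "boar", modifier "noon".
Putting it together: [[meadow [mountain copper]] [[noon boar] brewer]].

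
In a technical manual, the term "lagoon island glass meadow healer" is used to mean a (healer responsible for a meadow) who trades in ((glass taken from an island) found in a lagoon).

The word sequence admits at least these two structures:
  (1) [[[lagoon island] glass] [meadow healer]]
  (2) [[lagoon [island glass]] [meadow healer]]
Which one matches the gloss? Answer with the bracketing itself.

The paraphrase's head is the "healer" part ("meadow healer"); its modifier is "lagoon island glass".
That top-level split, carried through the inner groups, gives [[lagoon [island glass]] [meadow healer]].

[[lagoon [island glass]] [meadow healer]]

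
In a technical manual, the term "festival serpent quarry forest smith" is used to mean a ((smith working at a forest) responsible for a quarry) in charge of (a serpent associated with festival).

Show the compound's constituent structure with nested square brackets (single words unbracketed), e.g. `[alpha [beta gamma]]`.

Overall it is a kind of smith (specifically "quarry forest smith"); the modifier is "festival serpent".
Inside "festival serpent": head "serpent", modifier "festival".
Inside "quarry forest smith": head "smith" (specifically "forest smith"), modifier "quarry".
Inside "forest smith": head "smith", modifier "forest".
Assembled: [[festival serpent] [quarry [forest smith]]].

[[festival serpent] [quarry [forest smith]]]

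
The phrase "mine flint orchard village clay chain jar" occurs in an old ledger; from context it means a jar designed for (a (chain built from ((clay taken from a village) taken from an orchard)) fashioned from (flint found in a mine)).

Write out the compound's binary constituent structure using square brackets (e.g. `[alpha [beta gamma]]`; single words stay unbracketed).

[[[mine flint] [[orchard [village clay]] chain]] jar]

Whole compound: head "jar", modifier "mine flint orchard village clay chain".
Inside "mine flint orchard village clay chain": head "chain" (specifically "orchard village clay chain"), modifier "mine flint".
Inside "mine flint": head "flint", modifier "mine".
Inside "orchard village clay chain": head "chain", modifier "orchard village clay".
Inside "orchard village clay": head "clay" (specifically "village clay"), modifier "orchard".
Inside "village clay": head "clay", modifier "village".
Assembled: [[[mine flint] [[orchard [village clay]] chain]] jar].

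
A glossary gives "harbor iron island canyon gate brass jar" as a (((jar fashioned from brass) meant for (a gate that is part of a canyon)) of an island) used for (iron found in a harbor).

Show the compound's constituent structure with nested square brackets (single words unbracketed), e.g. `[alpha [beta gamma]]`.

[[harbor iron] [island [[canyon gate] [brass jar]]]]

Whole compound: head "jar" (specifically "island canyon gate brass jar"), modifier "harbor iron".
"harbor iron" → head "iron", modifier "harbor".
"island canyon gate brass jar" → head "jar" (specifically "canyon gate brass jar"), modifier "island".
"canyon gate brass jar" → head "jar" (specifically "brass jar"), modifier "canyon gate".
"canyon gate" → head "gate", modifier "canyon".
"brass jar" → head "jar", modifier "brass".
So the structure is [[harbor iron] [island [[canyon gate] [brass jar]]]].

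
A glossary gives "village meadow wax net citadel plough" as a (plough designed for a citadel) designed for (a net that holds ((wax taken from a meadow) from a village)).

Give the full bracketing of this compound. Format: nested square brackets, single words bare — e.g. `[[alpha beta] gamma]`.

The outermost head in the paraphrase is "plough" (specifically "citadel plough"), modified by "village meadow wax net".
"village meadow wax net" → head "net", modifier "village meadow wax".
"village meadow wax" → head "wax" (specifically "meadow wax"), modifier "village".
"meadow wax" → head "wax", modifier "meadow".
"citadel plough" → head "plough", modifier "citadel".
Putting it together: [[[village [meadow wax]] net] [citadel plough]].

[[[village [meadow wax]] net] [citadel plough]]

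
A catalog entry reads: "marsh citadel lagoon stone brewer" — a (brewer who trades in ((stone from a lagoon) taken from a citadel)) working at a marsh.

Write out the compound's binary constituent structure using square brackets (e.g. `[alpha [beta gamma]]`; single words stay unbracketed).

At the top level: head "brewer" (specifically "citadel lagoon stone brewer"); modifier "marsh".
Within "citadel lagoon stone brewer", the head is "brewer" and the modifier is "citadel lagoon stone".
Within "citadel lagoon stone", the head is "stone" (specifically "lagoon stone") and the modifier is "citadel".
Within "lagoon stone", the head is "stone" and the modifier is "lagoon".
Putting it together: [marsh [[citadel [lagoon stone]] brewer]].

[marsh [[citadel [lagoon stone]] brewer]]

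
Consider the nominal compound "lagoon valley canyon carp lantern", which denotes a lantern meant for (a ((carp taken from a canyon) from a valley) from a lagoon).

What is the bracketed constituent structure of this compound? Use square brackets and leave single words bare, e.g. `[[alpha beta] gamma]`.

[[lagoon [valley [canyon carp]]] lantern]

Whole compound: head "lantern", modifier "lagoon valley canyon carp".
Within "lagoon valley canyon carp", the head is "carp" (specifically "valley canyon carp") and the modifier is "lagoon".
Within "valley canyon carp", the head is "carp" (specifically "canyon carp") and the modifier is "valley".
Within "canyon carp", the head is "carp" and the modifier is "canyon".
Putting it together: [[lagoon [valley [canyon carp]]] lantern].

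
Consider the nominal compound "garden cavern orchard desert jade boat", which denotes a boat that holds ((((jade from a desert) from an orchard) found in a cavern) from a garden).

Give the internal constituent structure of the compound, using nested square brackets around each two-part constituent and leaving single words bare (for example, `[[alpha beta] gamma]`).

At the top level: head "boat"; modifier "garden cavern orchard desert jade".
Within "garden cavern orchard desert jade", the head is "jade" (specifically "cavern orchard desert jade") and the modifier is "garden".
Within "cavern orchard desert jade", the head is "jade" (specifically "orchard desert jade") and the modifier is "cavern".
Within "orchard desert jade", the head is "jade" (specifically "desert jade") and the modifier is "orchard".
Within "desert jade", the head is "jade" and the modifier is "desert".
So the structure is [[garden [cavern [orchard [desert jade]]]] boat].

[[garden [cavern [orchard [desert jade]]]] boat]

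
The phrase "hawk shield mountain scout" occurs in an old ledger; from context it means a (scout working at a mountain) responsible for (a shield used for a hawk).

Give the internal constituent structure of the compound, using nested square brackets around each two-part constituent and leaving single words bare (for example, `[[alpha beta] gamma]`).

The outermost head in the paraphrase is "scout" (specifically "mountain scout"), modified by "hawk shield".
Inside "hawk shield": head "shield", modifier "hawk".
Inside "mountain scout": head "scout", modifier "mountain".
So the structure is [[hawk shield] [mountain scout]].

[[hawk shield] [mountain scout]]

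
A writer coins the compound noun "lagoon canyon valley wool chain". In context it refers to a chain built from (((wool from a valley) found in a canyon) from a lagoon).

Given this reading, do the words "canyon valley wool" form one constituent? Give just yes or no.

The paraphrase groups the words so that "canyon valley wool" is one unit: it corresponds to a single parenthesized sub-phrase.
The full structure is [[lagoon [canyon [valley wool]]] chain], in which [canyon valley wool] is a constituent.

yes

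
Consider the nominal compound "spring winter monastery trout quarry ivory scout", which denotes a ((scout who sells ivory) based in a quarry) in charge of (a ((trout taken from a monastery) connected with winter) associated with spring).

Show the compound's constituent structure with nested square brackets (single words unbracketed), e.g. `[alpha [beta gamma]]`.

[[spring [winter [monastery trout]]] [quarry [ivory scout]]]

At the top level: head "scout" (specifically "quarry ivory scout"); modifier "spring winter monastery trout".
Within "spring winter monastery trout", the head is "trout" (specifically "winter monastery trout") and the modifier is "spring".
Within "winter monastery trout", the head is "trout" (specifically "monastery trout") and the modifier is "winter".
Within "monastery trout", the head is "trout" and the modifier is "monastery".
Within "quarry ivory scout", the head is "scout" (specifically "ivory scout") and the modifier is "quarry".
Within "ivory scout", the head is "scout" and the modifier is "ivory".
Putting it together: [[spring [winter [monastery trout]]] [quarry [ivory scout]]].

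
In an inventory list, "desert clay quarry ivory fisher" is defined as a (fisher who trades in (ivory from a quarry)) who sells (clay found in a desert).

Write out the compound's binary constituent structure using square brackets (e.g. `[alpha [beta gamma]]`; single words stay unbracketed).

Whole compound: head "fisher" (specifically "quarry ivory fisher"), modifier "desert clay".
"desert clay" → head "clay", modifier "desert".
"quarry ivory fisher" → head "fisher", modifier "quarry ivory".
"quarry ivory" → head "ivory", modifier "quarry".
So the structure is [[desert clay] [[quarry ivory] fisher]].

[[desert clay] [[quarry ivory] fisher]]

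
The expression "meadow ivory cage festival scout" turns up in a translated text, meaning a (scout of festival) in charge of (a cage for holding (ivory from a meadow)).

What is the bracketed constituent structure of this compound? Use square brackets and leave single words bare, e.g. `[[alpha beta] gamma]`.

At the top level: head "scout" (specifically "festival scout"); modifier "meadow ivory cage".
Inside "meadow ivory cage": head "cage", modifier "meadow ivory".
Inside "meadow ivory": head "ivory", modifier "meadow".
Inside "festival scout": head "scout", modifier "festival".
Assembled: [[[meadow ivory] cage] [festival scout]].

[[[meadow ivory] cage] [festival scout]]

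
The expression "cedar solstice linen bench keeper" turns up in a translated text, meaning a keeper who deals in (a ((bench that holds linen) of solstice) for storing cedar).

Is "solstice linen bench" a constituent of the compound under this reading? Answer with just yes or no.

yes

The paraphrase groups the words so that "solstice linen bench" is one unit: it corresponds to a single parenthesized sub-phrase.
The full structure is [[cedar [solstice [linen bench]]] keeper], in which [solstice linen bench] is a constituent.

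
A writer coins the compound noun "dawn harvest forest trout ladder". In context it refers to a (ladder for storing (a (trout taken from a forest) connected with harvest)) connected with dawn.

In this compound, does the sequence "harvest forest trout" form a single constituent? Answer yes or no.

yes

The paraphrase groups the words so that "harvest forest trout" is one unit: it corresponds to a single parenthesized sub-phrase.
The full structure is [dawn [[harvest [forest trout]] ladder]], in which [harvest forest trout] is a constituent.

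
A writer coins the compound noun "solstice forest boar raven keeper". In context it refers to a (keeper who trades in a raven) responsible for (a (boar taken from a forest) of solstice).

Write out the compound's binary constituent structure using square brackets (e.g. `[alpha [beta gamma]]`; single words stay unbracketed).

[[solstice [forest boar]] [raven keeper]]

Whole compound: head "keeper" (specifically "raven keeper"), modifier "solstice forest boar".
Inside "solstice forest boar": head "boar" (specifically "forest boar"), modifier "solstice".
Inside "forest boar": head "boar", modifier "forest".
Inside "raven keeper": head "keeper", modifier "raven".
Putting it together: [[solstice [forest boar]] [raven keeper]].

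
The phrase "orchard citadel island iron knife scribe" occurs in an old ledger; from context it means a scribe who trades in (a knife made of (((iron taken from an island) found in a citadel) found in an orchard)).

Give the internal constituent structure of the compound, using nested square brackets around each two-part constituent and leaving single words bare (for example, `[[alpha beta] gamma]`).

Whole compound: head "scribe", modifier "orchard citadel island iron knife".
"orchard citadel island iron knife" → head "knife", modifier "orchard citadel island iron".
"orchard citadel island iron" → head "iron" (specifically "citadel island iron"), modifier "orchard".
"citadel island iron" → head "iron" (specifically "island iron"), modifier "citadel".
"island iron" → head "iron", modifier "island".
So the structure is [[[orchard [citadel [island iron]]] knife] scribe].

[[[orchard [citadel [island iron]]] knife] scribe]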